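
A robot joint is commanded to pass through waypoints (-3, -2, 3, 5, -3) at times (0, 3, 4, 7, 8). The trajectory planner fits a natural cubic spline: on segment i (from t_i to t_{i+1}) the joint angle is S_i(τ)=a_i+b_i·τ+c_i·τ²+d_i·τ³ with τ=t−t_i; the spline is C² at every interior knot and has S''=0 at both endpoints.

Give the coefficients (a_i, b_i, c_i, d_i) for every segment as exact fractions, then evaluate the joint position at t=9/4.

  seg 0: a=-3 b=-163/108 c=0 d=199/972
  seg 1: a=-2 b=217/54 c=199/108 d=-31/36
  seg 2: a=3 b=553/108 c=-20/27 d=-241/972
  seg 3: a=5 b=-325/54 c=-107/36 d=107/108
S(9/4) = -3121/768

Δ: Δ0=1/3, Δ1=5, Δ2=2/3, Δ3=-8
row 1: diag=8, rhs=28; c'=1/8, d'=7/2
row 2: denom=8−1·1/8=63/8; d'=(-26−1·7/2)/(63/8)=-236/63
row 3: denom=8−3·8/21=48/7; d'=(-52−3·-236/63)/(48/7)=-107/18
back: M3=-107/18
back: M2=-236/63−8/21·-107/18=-40/27
back: M1=7/2−1/8·-40/27=199/54
M: M0=0, M1=199/54, M2=-40/27, M3=-107/18, M4=0
seg 0: a=-3, c=M0/2=0, d=(M1−M0)/(6·3)=199/972, b=Δ0−h0·(2M0+M1)/6=-163/108
seg 1: a=-2, c=M1/2=199/108, d=(M2−M1)/(6·1)=-31/36, b=Δ1−h1·(2M1+M2)/6=217/54
seg 2: a=3, c=M2/2=-20/27, d=(M3−M2)/(6·3)=-241/972, b=Δ2−h2·(2M2+M3)/6=553/108
seg 3: a=5, c=M3/2=-107/36, d=(M4−M3)/(6·1)=107/108, b=Δ3−h3·(2M3+M4)/6=-325/54
t_q=9/4 → seg 0, τ=9/4; S=-3+-163/108·τ+0·τ²+199/972·τ³=-3121/768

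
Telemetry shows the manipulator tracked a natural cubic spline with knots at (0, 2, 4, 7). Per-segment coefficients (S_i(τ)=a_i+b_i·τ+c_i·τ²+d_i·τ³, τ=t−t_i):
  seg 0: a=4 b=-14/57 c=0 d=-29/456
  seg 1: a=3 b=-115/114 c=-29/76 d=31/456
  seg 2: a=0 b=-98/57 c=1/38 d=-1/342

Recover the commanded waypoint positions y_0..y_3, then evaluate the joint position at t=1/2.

y_0 = S_0(0) = a_0 = 4
y_1 = S_1(0) = a_1 = 3
y_2 = S_2(0) = a_2 = 0
y_3 = S_2(3) = -5
t_q=1/2 is in segment 0 (τ=1/2); S_0(τ)=4705/1216

y_0=4 y_1=3 y_2=0 y_3=-5
S(1/2) = 4705/1216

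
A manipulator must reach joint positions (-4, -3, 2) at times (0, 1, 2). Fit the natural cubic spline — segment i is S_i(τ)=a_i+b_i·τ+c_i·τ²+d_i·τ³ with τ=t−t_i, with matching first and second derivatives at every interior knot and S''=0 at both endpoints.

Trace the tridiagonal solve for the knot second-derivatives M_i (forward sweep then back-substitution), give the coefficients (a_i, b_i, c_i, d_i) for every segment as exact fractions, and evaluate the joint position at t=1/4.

  seg 0: a=-4 b=0 c=0 d=1
  seg 1: a=-3 b=3 c=3 d=-1
S(1/4) = -255/64

Δ: Δ0=1, Δ1=5
row 1: diag=4, rhs=24; c'=1/4, d'=6
back: M1=6
M: M0=0, M1=6, M2=0
seg 0: a=-4, c=M0/2=0, d=(M1−M0)/(6·1)=1, b=Δ0−h0·(2M0+M1)/6=0
seg 1: a=-3, c=M1/2=3, d=(M2−M1)/(6·1)=-1, b=Δ1−h1·(2M1+M2)/6=3
t_q=1/4 → seg 0, τ=1/4; S=-4+0·τ+0·τ²+1·τ³=-255/64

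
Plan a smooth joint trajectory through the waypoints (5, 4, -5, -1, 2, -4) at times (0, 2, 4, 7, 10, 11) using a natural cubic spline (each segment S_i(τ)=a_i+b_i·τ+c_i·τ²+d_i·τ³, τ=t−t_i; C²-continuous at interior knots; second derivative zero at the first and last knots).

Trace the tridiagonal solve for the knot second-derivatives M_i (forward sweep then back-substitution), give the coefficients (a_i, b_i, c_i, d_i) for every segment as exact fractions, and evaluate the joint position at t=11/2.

  seg 0: a=5 b=1294/1509 c=0 d=-4097/12072
  seg 1: a=4 b=-9703/3018 c=-4097/2012 d=8413/12072
  seg 2: a=-5 b=-4523/1509 c=1079/503 d=-3176/13581
  seg 3: a=-1 b=5371/1509 c=61/1509 d=-4045/13581
  seg 4: a=2 b=-6398/1509 c=-1328/503 d=1328/1509
S(11/2) = -10983/2012

Δ: Δ0=-1/2, Δ1=-9/2, Δ2=4/3, Δ3=1, Δ4=-6
row 1: diag=8, rhs=-24; c'=1/4, d'=-3
row 2: denom=10−2·1/4=19/2; d'=(35−2·-3)/(19/2)=82/19
row 3: denom=12−3·6/19=210/19; d'=(-2−3·82/19)/(210/19)=-142/105
row 4: denom=8−3·19/70=503/70; d'=(-42−3·-142/105)/(503/70)=-2656/503
back: M4=-2656/503
back: M3=-142/105−19/70·-2656/503=122/1509
back: M2=82/19−6/19·122/1509=2158/503
back: M1=-3−1/4·2158/503=-4097/1006
M: M0=0, M1=-4097/1006, M2=2158/503, M3=122/1509, M4=-2656/503, M5=0
seg 0: a=5, c=M0/2=0, d=(M1−M0)/(6·2)=-4097/12072, b=Δ0−h0·(2M0+M1)/6=1294/1509
seg 1: a=4, c=M1/2=-4097/2012, d=(M2−M1)/(6·2)=8413/12072, b=Δ1−h1·(2M1+M2)/6=-9703/3018
seg 2: a=-5, c=M2/2=1079/503, d=(M3−M2)/(6·3)=-3176/13581, b=Δ2−h2·(2M2+M3)/6=-4523/1509
seg 3: a=-1, c=M3/2=61/1509, d=(M4−M3)/(6·3)=-4045/13581, b=Δ3−h3·(2M3+M4)/6=5371/1509
seg 4: a=2, c=M4/2=-1328/503, d=(M5−M4)/(6·1)=1328/1509, b=Δ4−h4·(2M4+M5)/6=-6398/1509
t_q=11/2 → seg 2, τ=3/2; S=-5+-4523/1509·τ+1079/503·τ²+-3176/13581·τ³=-10983/2012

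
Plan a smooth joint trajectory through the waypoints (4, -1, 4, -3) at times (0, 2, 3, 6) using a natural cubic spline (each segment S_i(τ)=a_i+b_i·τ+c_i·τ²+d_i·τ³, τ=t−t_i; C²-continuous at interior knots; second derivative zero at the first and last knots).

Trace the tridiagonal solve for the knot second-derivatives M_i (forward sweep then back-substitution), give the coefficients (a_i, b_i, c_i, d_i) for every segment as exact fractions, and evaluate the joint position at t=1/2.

Δ: Δ0=-5/2, Δ1=5, Δ2=-7/3
row 1: diag=6, rhs=45; c'=1/6, d'=15/2
row 2: denom=8−1·1/6=47/6; d'=(-44−1·15/2)/(47/6)=-309/47
back: M2=-309/47
back: M1=15/2−1/6·-309/47=404/47
M: M0=0, M1=404/47, M2=-309/47, M3=0
seg 0: a=4, c=M0/2=0, d=(M1−M0)/(6·2)=101/141, b=Δ0−h0·(2M0+M1)/6=-1513/282
seg 1: a=-1, c=M1/2=202/47, d=(M2−M1)/(6·1)=-713/282, b=Δ1−h1·(2M1+M2)/6=911/282
seg 2: a=4, c=M2/2=-309/94, d=(M3−M2)/(6·3)=103/282, b=Δ2−h2·(2M2+M3)/6=598/141
t_q=1/2 → seg 0, τ=1/2; S=4+-1513/282·τ+0·τ²+101/141·τ³=529/376

  seg 0: a=4 b=-1513/282 c=0 d=101/141
  seg 1: a=-1 b=911/282 c=202/47 d=-713/282
  seg 2: a=4 b=598/141 c=-309/94 d=103/282
S(1/2) = 529/376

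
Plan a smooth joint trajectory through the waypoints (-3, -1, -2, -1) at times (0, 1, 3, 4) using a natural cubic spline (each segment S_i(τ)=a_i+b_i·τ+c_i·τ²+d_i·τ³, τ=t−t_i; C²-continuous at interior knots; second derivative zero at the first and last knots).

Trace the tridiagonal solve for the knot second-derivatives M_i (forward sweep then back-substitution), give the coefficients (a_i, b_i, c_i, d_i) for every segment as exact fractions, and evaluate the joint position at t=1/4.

  seg 0: a=-3 b=41/16 c=0 d=-9/16
  seg 1: a=-1 b=7/8 c=-27/16 d=1/2
  seg 2: a=-2 b=1/8 c=21/16 d=-7/16
S(1/4) = -2425/1024

Δ: Δ0=2, Δ1=-1/2, Δ2=1
row 1: diag=6, rhs=-15; c'=1/3, d'=-5/2
row 2: denom=6−2·1/3=16/3; d'=(9−2·-5/2)/(16/3)=21/8
back: M2=21/8
back: M1=-5/2−1/3·21/8=-27/8
M: M0=0, M1=-27/8, M2=21/8, M3=0
seg 0: a=-3, c=M0/2=0, d=(M1−M0)/(6·1)=-9/16, b=Δ0−h0·(2M0+M1)/6=41/16
seg 1: a=-1, c=M1/2=-27/16, d=(M2−M1)/(6·2)=1/2, b=Δ1−h1·(2M1+M2)/6=7/8
seg 2: a=-2, c=M2/2=21/16, d=(M3−M2)/(6·1)=-7/16, b=Δ2−h2·(2M2+M3)/6=1/8
t_q=1/4 → seg 0, τ=1/4; S=-3+41/16·τ+0·τ²+-9/16·τ³=-2425/1024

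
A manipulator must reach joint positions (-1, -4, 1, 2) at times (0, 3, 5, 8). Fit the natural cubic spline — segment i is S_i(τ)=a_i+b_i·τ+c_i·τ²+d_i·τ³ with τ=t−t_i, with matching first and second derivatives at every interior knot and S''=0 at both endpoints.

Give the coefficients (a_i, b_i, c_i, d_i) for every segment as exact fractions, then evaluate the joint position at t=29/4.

Δ: Δ0=-1, Δ1=5/2, Δ2=1/3
row 1: diag=10, rhs=21; c'=1/5, d'=21/10
row 2: denom=10−2·1/5=48/5; d'=(-13−2·21/10)/(48/5)=-43/24
back: M2=-43/24
back: M1=21/10−1/5·-43/24=59/24
M: M0=0, M1=59/24, M2=-43/24, M3=0
seg 0: a=-1, c=M0/2=0, d=(M1−M0)/(6·3)=59/432, b=Δ0−h0·(2M0+M1)/6=-107/48
seg 1: a=-4, c=M1/2=59/48, d=(M2−M1)/(6·2)=-17/48, b=Δ1−h1·(2M1+M2)/6=35/24
seg 2: a=1, c=M2/2=-43/48, d=(M3−M2)/(6·3)=43/432, b=Δ2−h2·(2M2+M3)/6=17/8
t_q=29/4 → seg 2, τ=9/4; S=1+17/8·τ+-43/48·τ²+43/432·τ³=2437/1024

  seg 0: a=-1 b=-107/48 c=0 d=59/432
  seg 1: a=-4 b=35/24 c=59/48 d=-17/48
  seg 2: a=1 b=17/8 c=-43/48 d=43/432
S(29/4) = 2437/1024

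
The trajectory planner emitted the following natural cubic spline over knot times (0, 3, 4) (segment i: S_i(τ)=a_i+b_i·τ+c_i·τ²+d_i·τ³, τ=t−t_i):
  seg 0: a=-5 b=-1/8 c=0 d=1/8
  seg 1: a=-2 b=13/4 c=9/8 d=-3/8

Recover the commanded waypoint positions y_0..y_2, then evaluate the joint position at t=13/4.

y_0=-5 y_1=-2 y_2=2
S(13/4) = -575/512

y_0 = S_0(0) = a_0 = -5
y_1 = S_1(0) = a_1 = -2
y_2 = S_1(1) = 2
t_q=13/4 is in segment 1 (τ=1/4); S_1(τ)=-575/512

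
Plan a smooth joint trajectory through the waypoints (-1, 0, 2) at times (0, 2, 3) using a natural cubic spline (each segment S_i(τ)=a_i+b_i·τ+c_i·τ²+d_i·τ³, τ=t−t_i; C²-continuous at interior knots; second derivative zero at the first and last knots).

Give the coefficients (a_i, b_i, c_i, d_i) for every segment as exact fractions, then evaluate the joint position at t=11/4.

Δ: Δ0=1/2, Δ1=2
row 1: diag=6, rhs=9; c'=1/6, d'=3/2
back: M1=3/2
M: M0=0, M1=3/2, M2=0
seg 0: a=-1, c=M0/2=0, d=(M1−M0)/(6·2)=1/8, b=Δ0−h0·(2M0+M1)/6=0
seg 1: a=0, c=M1/2=3/4, d=(M2−M1)/(6·1)=-1/4, b=Δ1−h1·(2M1+M2)/6=3/2
t_q=11/4 → seg 1, τ=3/4; S=0+3/2·τ+3/4·τ²+-1/4·τ³=369/256

  seg 0: a=-1 b=0 c=0 d=1/8
  seg 1: a=0 b=3/2 c=3/4 d=-1/4
S(11/4) = 369/256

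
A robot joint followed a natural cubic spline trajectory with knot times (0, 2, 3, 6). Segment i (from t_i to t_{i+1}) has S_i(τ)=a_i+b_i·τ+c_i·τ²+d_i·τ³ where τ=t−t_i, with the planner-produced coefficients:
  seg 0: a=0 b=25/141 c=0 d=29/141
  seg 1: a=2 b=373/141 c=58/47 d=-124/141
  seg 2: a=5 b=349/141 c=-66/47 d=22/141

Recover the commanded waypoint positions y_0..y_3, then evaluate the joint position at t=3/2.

y_0=0 y_1=2 y_2=5 y_3=4
S(3/2) = 361/376

y_0 = S_0(0) = a_0 = 0
y_1 = S_1(0) = a_1 = 2
y_2 = S_2(0) = a_2 = 5
y_3 = S_2(3) = 4
t_q=3/2 is in segment 0 (τ=3/2); S_0(τ)=361/376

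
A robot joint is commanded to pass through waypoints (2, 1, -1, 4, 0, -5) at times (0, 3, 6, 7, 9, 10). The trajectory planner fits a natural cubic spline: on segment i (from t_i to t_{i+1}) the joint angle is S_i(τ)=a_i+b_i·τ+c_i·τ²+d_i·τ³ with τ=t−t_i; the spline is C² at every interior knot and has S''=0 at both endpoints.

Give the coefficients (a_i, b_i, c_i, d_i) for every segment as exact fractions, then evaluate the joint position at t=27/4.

  seg 0: a=2 b=217/452 c=0 d=-1103/12204
  seg 1: a=1 b=-443/226 c=-1103/1356 d=5063/12204
  seg 2: a=-1 b=1971/452 c=330/113 d=-1031/452
  seg 3: a=4 b=759/226 c=-1773/452 d=281/452
  seg 4: a=0 b=-1101/226 c=-87/452 d=29/452
S(27/4) = 85363/28928

Δ: Δ0=-1/3, Δ1=-2/3, Δ2=5, Δ3=-2, Δ4=-5
row 1: diag=12, rhs=-2; c'=1/4, d'=-1/6
row 2: denom=8−3·1/4=29/4; d'=(34−3·-1/6)/(29/4)=138/29
row 3: denom=6−1·4/29=170/29; d'=(-42−1·138/29)/(170/29)=-678/85
row 4: denom=6−2·29/85=452/85; d'=(-18−2·-678/85)/(452/85)=-87/226
back: M4=-87/226
back: M3=-678/85−29/85·-87/226=-1773/226
back: M2=138/29−4/29·-1773/226=660/113
back: M1=-1/6−1/4·660/113=-1103/678
M: M0=0, M1=-1103/678, M2=660/113, M3=-1773/226, M4=-87/226, M5=0
seg 0: a=2, c=M0/2=0, d=(M1−M0)/(6·3)=-1103/12204, b=Δ0−h0·(2M0+M1)/6=217/452
seg 1: a=1, c=M1/2=-1103/1356, d=(M2−M1)/(6·3)=5063/12204, b=Δ1−h1·(2M1+M2)/6=-443/226
seg 2: a=-1, c=M2/2=330/113, d=(M3−M2)/(6·1)=-1031/452, b=Δ2−h2·(2M2+M3)/6=1971/452
seg 3: a=4, c=M3/2=-1773/452, d=(M4−M3)/(6·2)=281/452, b=Δ3−h3·(2M3+M4)/6=759/226
seg 4: a=0, c=M4/2=-87/452, d=(M5−M4)/(6·1)=29/452, b=Δ4−h4·(2M4+M5)/6=-1101/226
t_q=27/4 → seg 2, τ=3/4; S=-1+1971/452·τ+330/113·τ²+-1031/452·τ³=85363/28928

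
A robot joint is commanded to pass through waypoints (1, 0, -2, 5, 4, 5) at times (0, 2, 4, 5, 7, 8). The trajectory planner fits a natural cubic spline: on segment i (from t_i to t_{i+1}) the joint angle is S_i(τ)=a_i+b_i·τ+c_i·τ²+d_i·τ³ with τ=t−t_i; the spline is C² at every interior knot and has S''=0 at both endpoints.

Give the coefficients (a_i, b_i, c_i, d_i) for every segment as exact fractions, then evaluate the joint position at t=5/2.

Δ: Δ0=-1/2, Δ1=-1, Δ2=7, Δ3=-1/2, Δ4=1
row 1: diag=8, rhs=-3; c'=1/4, d'=-3/8
row 2: denom=6−2·1/4=11/2; d'=(48−2·-3/8)/(11/2)=195/22
row 3: denom=6−1·2/11=64/11; d'=(-45−1·195/22)/(64/11)=-1185/128
row 4: denom=6−2·11/32=85/16; d'=(9−2·-1185/128)/(85/16)=1761/340
back: M4=1761/340
back: M3=-1185/128−11/32·1761/340=-3753/340
back: M2=195/22−2/11·-3753/340=924/85
back: M1=-3/8−1/4·924/85=-2103/680
M: M0=0, M1=-2103/680, M2=924/85, M3=-3753/340, M4=1761/340, M5=0
seg 0: a=1, c=M0/2=0, d=(M1−M0)/(6·2)=-701/2720, b=Δ0−h0·(2M0+M1)/6=361/680
seg 1: a=0, c=M1/2=-2103/1360, d=(M2−M1)/(6·2)=633/544, b=Δ1−h1·(2M1+M2)/6=-871/340
seg 2: a=-2, c=M2/2=462/85, d=(M3−M2)/(6·1)=-2483/680, b=Δ2−h2·(2M2+M3)/6=3547/680
seg 3: a=5, c=M3/2=-3753/680, d=(M4−M3)/(6·2)=919/680, b=Δ3−h3·(2M3+M4)/6=349/68
seg 4: a=4, c=M4/2=1761/680, d=(M5−M4)/(6·1)=-587/680, b=Δ4−h4·(2M4+M5)/6=-247/340
t_q=5/2 → seg 1, τ=1/2; S=0+-871/340·τ+-2103/1360·τ²+633/544·τ³=-33119/21760

  seg 0: a=1 b=361/680 c=0 d=-701/2720
  seg 1: a=0 b=-871/340 c=-2103/1360 d=633/544
  seg 2: a=-2 b=3547/680 c=462/85 d=-2483/680
  seg 3: a=5 b=349/68 c=-3753/680 d=919/680
  seg 4: a=4 b=-247/340 c=1761/680 d=-587/680
S(5/2) = -33119/21760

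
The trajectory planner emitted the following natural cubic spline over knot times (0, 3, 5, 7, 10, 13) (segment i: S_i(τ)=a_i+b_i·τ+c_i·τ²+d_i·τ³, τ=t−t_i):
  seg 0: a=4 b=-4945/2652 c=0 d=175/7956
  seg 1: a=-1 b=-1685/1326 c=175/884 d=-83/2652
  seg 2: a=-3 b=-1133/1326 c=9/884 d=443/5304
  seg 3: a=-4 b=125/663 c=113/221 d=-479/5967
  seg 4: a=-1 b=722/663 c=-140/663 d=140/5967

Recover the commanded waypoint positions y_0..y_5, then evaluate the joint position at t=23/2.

y_0=4 y_1=-1 y_2=-3 y_3=-4 y_4=-1 y_5=1
S(23/2) = 105/442

y_0 = S_0(0) = a_0 = 4
y_1 = S_1(0) = a_1 = -1
y_2 = S_2(0) = a_2 = -3
y_3 = S_3(0) = a_3 = -4
y_4 = S_4(0) = a_4 = -1
y_5 = S_4(3) = 1
t_q=23/2 is in segment 4 (τ=3/2); S_4(τ)=105/442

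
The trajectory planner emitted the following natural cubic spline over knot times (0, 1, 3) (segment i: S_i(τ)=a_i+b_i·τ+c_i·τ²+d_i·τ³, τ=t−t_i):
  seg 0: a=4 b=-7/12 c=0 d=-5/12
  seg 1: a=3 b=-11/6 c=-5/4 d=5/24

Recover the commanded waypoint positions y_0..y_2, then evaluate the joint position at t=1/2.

y_0=4 y_1=3 y_2=-4
S(1/2) = 117/32

y_0 = S_0(0) = a_0 = 4
y_1 = S_1(0) = a_1 = 3
y_2 = S_1(2) = -4
t_q=1/2 is in segment 0 (τ=1/2); S_0(τ)=117/32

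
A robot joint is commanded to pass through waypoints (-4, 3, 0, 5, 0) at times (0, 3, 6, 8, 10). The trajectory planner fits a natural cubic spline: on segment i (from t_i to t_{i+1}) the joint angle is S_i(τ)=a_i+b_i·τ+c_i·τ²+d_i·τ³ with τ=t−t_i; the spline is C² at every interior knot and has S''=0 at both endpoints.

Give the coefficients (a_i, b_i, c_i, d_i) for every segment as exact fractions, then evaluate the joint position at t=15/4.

Δ: Δ0=7/3, Δ1=-1, Δ2=5/2, Δ3=-5/2
row 1: diag=12, rhs=-20; c'=1/4, d'=-5/3
row 2: denom=10−3·1/4=37/4; d'=(21−3·-5/3)/(37/4)=104/37
row 3: denom=8−2·8/37=280/37; d'=(-30−2·104/37)/(280/37)=-659/140
back: M3=-659/140
back: M2=104/37−8/37·-659/140=134/35
back: M1=-5/3−1/4·134/35=-551/210
M: M0=0, M1=-551/210, M2=134/35, M3=-659/140, M4=0
seg 0: a=-4, c=M0/2=0, d=(M1−M0)/(6·3)=-551/3780, b=Δ0−h0·(2M0+M1)/6=1531/420
seg 1: a=3, c=M1/2=-551/420, d=(M2−M1)/(6·3)=271/756, b=Δ1−h1·(2M1+M2)/6=-61/210
seg 2: a=0, c=M2/2=67/35, d=(M3−M2)/(6·2)=-239/336, b=Δ2−h2·(2M2+M3)/6=91/60
seg 3: a=5, c=M3/2=-659/280, d=(M4−M3)/(6·2)=659/1680, b=Δ3−h3·(2M3+M4)/6=67/105
t_q=15/4 → seg 1, τ=3/4; S=3+-61/210·τ+-551/420·τ²+271/756·τ³=19671/8960

  seg 0: a=-4 b=1531/420 c=0 d=-551/3780
  seg 1: a=3 b=-61/210 c=-551/420 d=271/756
  seg 2: a=0 b=91/60 c=67/35 d=-239/336
  seg 3: a=5 b=67/105 c=-659/280 d=659/1680
S(15/4) = 19671/8960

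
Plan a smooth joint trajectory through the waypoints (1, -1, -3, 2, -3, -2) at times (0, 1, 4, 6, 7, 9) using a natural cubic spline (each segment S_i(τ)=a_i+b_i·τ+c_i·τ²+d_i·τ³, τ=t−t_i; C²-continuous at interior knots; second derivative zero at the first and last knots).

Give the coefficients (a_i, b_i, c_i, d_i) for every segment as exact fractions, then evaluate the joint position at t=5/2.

  seg 0: a=1 b=-26311/13758 c=0 d=-1205/13758
  seg 1: a=-1 b=-14963/6879 c=-1205/4586 d=3511/13758
  seg 2: a=-3 b=43181/13758 c=4664/2293 d=-32377/27516
  seg 3: a=2 b=-39145/13758 c=-23049/4586 d=19751/6879
  seg 4: a=-3 b=-58933/13758 c=16453/4586 d=-16453/27516
S(5/2) = -146483/36688

Δ: Δ0=-2, Δ1=-2/3, Δ2=5/2, Δ3=-5, Δ4=1/2
row 1: diag=8, rhs=8; c'=3/8, d'=1
row 2: denom=10−3·3/8=71/8; d'=(19−3·1)/(71/8)=128/71
row 3: denom=6−2·16/71=394/71; d'=(-45−2·128/71)/(394/71)=-3451/394
row 4: denom=6−1·71/394=2293/394; d'=(33−1·-3451/394)/(2293/394)=16453/2293
back: M4=16453/2293
back: M3=-3451/394−71/394·16453/2293=-23049/2293
back: M2=128/71−16/71·-23049/2293=9328/2293
back: M1=1−3/8·9328/2293=-1205/2293
M: M0=0, M1=-1205/2293, M2=9328/2293, M3=-23049/2293, M4=16453/2293, M5=0
seg 0: a=1, c=M0/2=0, d=(M1−M0)/(6·1)=-1205/13758, b=Δ0−h0·(2M0+M1)/6=-26311/13758
seg 1: a=-1, c=M1/2=-1205/4586, d=(M2−M1)/(6·3)=3511/13758, b=Δ1−h1·(2M1+M2)/6=-14963/6879
seg 2: a=-3, c=M2/2=4664/2293, d=(M3−M2)/(6·2)=-32377/27516, b=Δ2−h2·(2M2+M3)/6=43181/13758
seg 3: a=2, c=M3/2=-23049/4586, d=(M4−M3)/(6·1)=19751/6879, b=Δ3−h3·(2M3+M4)/6=-39145/13758
seg 4: a=-3, c=M4/2=16453/4586, d=(M5−M4)/(6·2)=-16453/27516, b=Δ4−h4·(2M4+M5)/6=-58933/13758
t_q=5/2 → seg 1, τ=3/2; S=-1+-14963/6879·τ+-1205/4586·τ²+3511/13758·τ³=-146483/36688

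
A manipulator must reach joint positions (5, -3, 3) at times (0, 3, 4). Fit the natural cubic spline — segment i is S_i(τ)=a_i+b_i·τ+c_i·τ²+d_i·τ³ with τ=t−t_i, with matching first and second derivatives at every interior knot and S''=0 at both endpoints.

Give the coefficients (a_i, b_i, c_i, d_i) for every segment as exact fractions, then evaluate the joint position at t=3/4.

  seg 0: a=5 b=-71/12 c=0 d=13/36
  seg 1: a=-3 b=23/6 c=13/4 d=-13/12
S(3/4) = 183/256

Δ: Δ0=-8/3, Δ1=6
row 1: diag=8, rhs=52; c'=1/8, d'=13/2
back: M1=13/2
M: M0=0, M1=13/2, M2=0
seg 0: a=5, c=M0/2=0, d=(M1−M0)/(6·3)=13/36, b=Δ0−h0·(2M0+M1)/6=-71/12
seg 1: a=-3, c=M1/2=13/4, d=(M2−M1)/(6·1)=-13/12, b=Δ1−h1·(2M1+M2)/6=23/6
t_q=3/4 → seg 0, τ=3/4; S=5+-71/12·τ+0·τ²+13/36·τ³=183/256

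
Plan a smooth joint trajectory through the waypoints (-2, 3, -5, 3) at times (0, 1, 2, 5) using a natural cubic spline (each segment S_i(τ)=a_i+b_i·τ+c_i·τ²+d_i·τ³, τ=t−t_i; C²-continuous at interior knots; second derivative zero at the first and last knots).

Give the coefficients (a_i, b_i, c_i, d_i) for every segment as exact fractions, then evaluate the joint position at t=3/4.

  seg 0: a=-2 b=809/93 c=0 d=-344/93
  seg 1: a=3 b=-223/93 c=-344/31 d=511/93
  seg 2: a=-5 b=-754/93 c=167/31 d=-167/279
S(3/4) = 735/248

Δ: Δ0=5, Δ1=-8, Δ2=8/3
row 1: diag=4, rhs=-78; c'=1/4, d'=-39/2
row 2: denom=8−1·1/4=31/4; d'=(64−1·-39/2)/(31/4)=334/31
back: M2=334/31
back: M1=-39/2−1/4·334/31=-688/31
M: M0=0, M1=-688/31, M2=334/31, M3=0
seg 0: a=-2, c=M0/2=0, d=(M1−M0)/(6·1)=-344/93, b=Δ0−h0·(2M0+M1)/6=809/93
seg 1: a=3, c=M1/2=-344/31, d=(M2−M1)/(6·1)=511/93, b=Δ1−h1·(2M1+M2)/6=-223/93
seg 2: a=-5, c=M2/2=167/31, d=(M3−M2)/(6·3)=-167/279, b=Δ2−h2·(2M2+M3)/6=-754/93
t_q=3/4 → seg 0, τ=3/4; S=-2+809/93·τ+0·τ²+-344/93·τ³=735/248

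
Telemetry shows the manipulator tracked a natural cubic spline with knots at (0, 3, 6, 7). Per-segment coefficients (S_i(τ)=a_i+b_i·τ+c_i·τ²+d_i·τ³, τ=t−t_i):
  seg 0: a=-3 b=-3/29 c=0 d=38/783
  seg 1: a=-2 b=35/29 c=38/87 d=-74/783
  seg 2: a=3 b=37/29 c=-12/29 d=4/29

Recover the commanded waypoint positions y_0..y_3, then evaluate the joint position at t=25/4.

y_0 = S_0(0) = a_0 = -3
y_1 = S_1(0) = a_1 = -2
y_2 = S_2(0) = a_2 = 3
y_3 = S_2(1) = 4
t_q=25/4 is in segment 2 (τ=1/4); S_2(τ)=1529/464

y_0=-3 y_1=-2 y_2=3 y_3=4
S(25/4) = 1529/464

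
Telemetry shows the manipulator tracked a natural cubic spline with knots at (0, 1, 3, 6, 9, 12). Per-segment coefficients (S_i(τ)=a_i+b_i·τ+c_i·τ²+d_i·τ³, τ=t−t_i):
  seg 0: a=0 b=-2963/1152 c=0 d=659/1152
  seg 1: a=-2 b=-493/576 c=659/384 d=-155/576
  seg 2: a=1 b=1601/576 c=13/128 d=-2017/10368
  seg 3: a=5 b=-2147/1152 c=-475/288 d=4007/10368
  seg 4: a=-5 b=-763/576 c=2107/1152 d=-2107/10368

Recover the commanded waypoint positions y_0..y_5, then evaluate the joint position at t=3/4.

y_0 = S_0(0) = a_0 = 0
y_1 = S_1(0) = a_1 = -2
y_2 = S_2(0) = a_2 = 1
y_3 = S_3(0) = a_3 = 5
y_4 = S_4(0) = a_4 = -5
y_5 = S_4(3) = 2
t_q=3/4 is in segment 0 (τ=3/4); S_0(τ)=-41477/24576

y_0=0 y_1=-2 y_2=1 y_3=5 y_4=-5 y_5=2
S(3/4) = -41477/24576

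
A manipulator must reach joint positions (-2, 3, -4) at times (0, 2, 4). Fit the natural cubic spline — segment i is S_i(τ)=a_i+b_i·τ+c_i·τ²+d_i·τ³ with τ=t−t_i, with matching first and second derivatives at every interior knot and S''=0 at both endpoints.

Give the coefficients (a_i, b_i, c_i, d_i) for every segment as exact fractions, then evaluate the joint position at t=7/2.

  seg 0: a=-2 b=4 c=0 d=-3/8
  seg 1: a=3 b=-1/2 c=-9/4 d=3/8
S(7/2) = -99/64

Δ: Δ0=5/2, Δ1=-7/2
row 1: diag=8, rhs=-36; c'=1/4, d'=-9/2
back: M1=-9/2
M: M0=0, M1=-9/2, M2=0
seg 0: a=-2, c=M0/2=0, d=(M1−M0)/(6·2)=-3/8, b=Δ0−h0·(2M0+M1)/6=4
seg 1: a=3, c=M1/2=-9/4, d=(M2−M1)/(6·2)=3/8, b=Δ1−h1·(2M1+M2)/6=-1/2
t_q=7/2 → seg 1, τ=3/2; S=3+-1/2·τ+-9/4·τ²+3/8·τ³=-99/64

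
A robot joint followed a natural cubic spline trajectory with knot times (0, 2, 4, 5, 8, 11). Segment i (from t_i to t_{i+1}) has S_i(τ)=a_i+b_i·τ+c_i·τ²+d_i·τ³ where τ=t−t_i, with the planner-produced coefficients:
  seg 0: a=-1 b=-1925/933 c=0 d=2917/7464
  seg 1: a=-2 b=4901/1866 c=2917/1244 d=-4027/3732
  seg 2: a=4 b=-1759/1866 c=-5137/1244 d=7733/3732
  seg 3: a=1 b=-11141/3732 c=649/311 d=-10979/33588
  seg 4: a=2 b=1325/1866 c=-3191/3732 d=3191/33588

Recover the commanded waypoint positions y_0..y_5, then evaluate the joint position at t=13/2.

y_0=-1 y_1=-2 y_2=4 y_3=1 y_4=2 y_5=-1
S(13/2) = 1137/9952

y_0 = S_0(0) = a_0 = -1
y_1 = S_1(0) = a_1 = -2
y_2 = S_2(0) = a_2 = 4
y_3 = S_3(0) = a_3 = 1
y_4 = S_4(0) = a_4 = 2
y_5 = S_4(3) = -1
t_q=13/2 is in segment 3 (τ=3/2); S_3(τ)=1137/9952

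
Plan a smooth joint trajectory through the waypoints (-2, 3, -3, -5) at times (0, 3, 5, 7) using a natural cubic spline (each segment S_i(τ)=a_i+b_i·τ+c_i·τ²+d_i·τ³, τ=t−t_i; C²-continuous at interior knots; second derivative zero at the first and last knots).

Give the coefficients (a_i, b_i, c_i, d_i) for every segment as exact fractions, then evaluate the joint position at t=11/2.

Δ: Δ0=5/3, Δ1=-3, Δ2=-1
row 1: diag=10, rhs=-28; c'=1/5, d'=-14/5
row 2: denom=8−2·1/5=38/5; d'=(12−2·-14/5)/(38/5)=44/19
back: M2=44/19
back: M1=-14/5−1/5·44/19=-62/19
M: M0=0, M1=-62/19, M2=44/19, M3=0
seg 0: a=-2, c=M0/2=0, d=(M1−M0)/(6·3)=-31/171, b=Δ0−h0·(2M0+M1)/6=188/57
seg 1: a=3, c=M1/2=-31/19, d=(M2−M1)/(6·2)=53/114, b=Δ1−h1·(2M1+M2)/6=-91/57
seg 2: a=-3, c=M2/2=22/19, d=(M3−M2)/(6·2)=-11/57, b=Δ2−h2·(2M2+M3)/6=-145/57
t_q=11/2 → seg 2, τ=1/2; S=-3+-145/57·τ+22/19·τ²+-11/57·τ³=-609/152

  seg 0: a=-2 b=188/57 c=0 d=-31/171
  seg 1: a=3 b=-91/57 c=-31/19 d=53/114
  seg 2: a=-3 b=-145/57 c=22/19 d=-11/57
S(11/2) = -609/152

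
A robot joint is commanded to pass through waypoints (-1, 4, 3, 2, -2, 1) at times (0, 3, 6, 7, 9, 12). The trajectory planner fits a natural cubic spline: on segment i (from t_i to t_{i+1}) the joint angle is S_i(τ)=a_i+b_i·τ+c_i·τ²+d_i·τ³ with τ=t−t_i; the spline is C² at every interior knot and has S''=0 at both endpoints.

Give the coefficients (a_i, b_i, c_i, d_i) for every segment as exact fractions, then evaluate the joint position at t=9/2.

Δ: Δ0=5/3, Δ1=-1/3, Δ2=-1, Δ3=-2, Δ4=1
row 1: diag=12, rhs=-12; c'=1/4, d'=-1
row 2: denom=8−3·1/4=29/4; d'=(-4−3·-1)/(29/4)=-4/29
row 3: denom=6−1·4/29=170/29; d'=(-6−1·-4/29)/(170/29)=-1
row 4: denom=10−2·29/85=792/85; d'=(18−2·-1)/(792/85)=425/198
back: M4=425/198
back: M3=-1−29/85·425/198=-343/198
back: M2=-4/29−4/29·-343/198=10/99
back: M1=-1−1/4·10/99=-203/198
M: M0=0, M1=-203/198, M2=10/99, M3=-343/198, M4=425/198, M5=0
seg 0: a=-1, c=M0/2=0, d=(M1−M0)/(6·3)=-203/3564, b=Δ0−h0·(2M0+M1)/6=863/396
seg 1: a=4, c=M1/2=-203/396, d=(M2−M1)/(6·3)=223/3564, b=Δ1−h1·(2M1+M2)/6=127/198
seg 2: a=3, c=M2/2=5/99, d=(M3−M2)/(6·1)=-11/36, b=Δ2−h2·(2M2+M3)/6=-295/396
seg 3: a=2, c=M3/2=-343/396, d=(M4−M3)/(6·2)=32/99, b=Δ3−h3·(2M3+M4)/6=-103/66
seg 4: a=-2, c=M4/2=425/396, d=(M5−M4)/(6·3)=-425/3564, b=Δ4−h4·(2M4+M5)/6=-227/198
t_q=9/2 → seg 1, τ=3/2; S=4+127/198·τ+-203/396·τ²+223/3564·τ³=1415/352

  seg 0: a=-1 b=863/396 c=0 d=-203/3564
  seg 1: a=4 b=127/198 c=-203/396 d=223/3564
  seg 2: a=3 b=-295/396 c=5/99 d=-11/36
  seg 3: a=2 b=-103/66 c=-343/396 d=32/99
  seg 4: a=-2 b=-227/198 c=425/396 d=-425/3564
S(9/2) = 1415/352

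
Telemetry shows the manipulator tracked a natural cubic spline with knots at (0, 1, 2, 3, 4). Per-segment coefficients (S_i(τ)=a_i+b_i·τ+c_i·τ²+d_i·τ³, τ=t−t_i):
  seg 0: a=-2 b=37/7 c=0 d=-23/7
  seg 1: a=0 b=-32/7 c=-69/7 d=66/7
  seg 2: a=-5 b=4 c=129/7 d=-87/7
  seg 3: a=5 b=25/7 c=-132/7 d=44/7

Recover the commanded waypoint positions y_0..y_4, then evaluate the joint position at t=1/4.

y_0=-2 y_1=0 y_2=-5 y_3=5 y_4=-4
S(1/4) = -327/448

y_0 = S_0(0) = a_0 = -2
y_1 = S_1(0) = a_1 = 0
y_2 = S_2(0) = a_2 = -5
y_3 = S_3(0) = a_3 = 5
y_4 = S_3(1) = -4
t_q=1/4 is in segment 0 (τ=1/4); S_0(τ)=-327/448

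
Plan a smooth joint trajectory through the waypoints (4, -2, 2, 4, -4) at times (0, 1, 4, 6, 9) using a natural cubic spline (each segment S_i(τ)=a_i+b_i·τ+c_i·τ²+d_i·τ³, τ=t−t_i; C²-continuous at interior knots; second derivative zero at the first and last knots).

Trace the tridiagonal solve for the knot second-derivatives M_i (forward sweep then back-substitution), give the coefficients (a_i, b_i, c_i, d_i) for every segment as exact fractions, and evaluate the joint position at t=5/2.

  seg 0: a=4 b=-2380/339 c=0 d=346/339
  seg 1: a=-2 b=-1342/339 c=346/113 d=-440/1017
  seg 2: a=2 b=926/339 c=-94/113 d=-23/1356
  seg 3: a=4 b=-271/339 c=-211/226 d=211/2034
S(5/2) = -567/226

Δ: Δ0=-6, Δ1=4/3, Δ2=1, Δ3=-8/3
row 1: diag=8, rhs=44; c'=3/8, d'=11/2
row 2: denom=10−3·3/8=71/8; d'=(-2−3·11/2)/(71/8)=-148/71
row 3: denom=10−2·16/71=678/71; d'=(-22−2·-148/71)/(678/71)=-211/113
back: M3=-211/113
back: M2=-148/71−16/71·-211/113=-188/113
back: M1=11/2−3/8·-188/113=692/113
M: M0=0, M1=692/113, M2=-188/113, M3=-211/113, M4=0
seg 0: a=4, c=M0/2=0, d=(M1−M0)/(6·1)=346/339, b=Δ0−h0·(2M0+M1)/6=-2380/339
seg 1: a=-2, c=M1/2=346/113, d=(M2−M1)/(6·3)=-440/1017, b=Δ1−h1·(2M1+M2)/6=-1342/339
seg 2: a=2, c=M2/2=-94/113, d=(M3−M2)/(6·2)=-23/1356, b=Δ2−h2·(2M2+M3)/6=926/339
seg 3: a=4, c=M3/2=-211/226, d=(M4−M3)/(6·3)=211/2034, b=Δ3−h3·(2M3+M4)/6=-271/339
t_q=5/2 → seg 1, τ=3/2; S=-2+-1342/339·τ+346/113·τ²+-440/1017·τ³=-567/226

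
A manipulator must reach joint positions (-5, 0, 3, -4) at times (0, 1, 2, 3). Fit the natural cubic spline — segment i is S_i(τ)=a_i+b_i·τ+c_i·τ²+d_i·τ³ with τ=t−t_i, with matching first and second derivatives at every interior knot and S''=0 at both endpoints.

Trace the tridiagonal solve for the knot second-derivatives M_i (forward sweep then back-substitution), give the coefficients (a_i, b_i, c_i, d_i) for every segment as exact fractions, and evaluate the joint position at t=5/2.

  seg 0: a=-5 b=73/15 c=0 d=2/15
  seg 1: a=0 b=79/15 c=2/5 d=-8/3
  seg 2: a=3 b=-29/15 c=-38/5 d=38/15
S(5/2) = 9/20

Δ: Δ0=5, Δ1=3, Δ2=-7
row 1: diag=4, rhs=-12; c'=1/4, d'=-3
row 2: denom=4−1·1/4=15/4; d'=(-60−1·-3)/(15/4)=-76/5
back: M2=-76/5
back: M1=-3−1/4·-76/5=4/5
M: M0=0, M1=4/5, M2=-76/5, M3=0
seg 0: a=-5, c=M0/2=0, d=(M1−M0)/(6·1)=2/15, b=Δ0−h0·(2M0+M1)/6=73/15
seg 1: a=0, c=M1/2=2/5, d=(M2−M1)/(6·1)=-8/3, b=Δ1−h1·(2M1+M2)/6=79/15
seg 2: a=3, c=M2/2=-38/5, d=(M3−M2)/(6·1)=38/15, b=Δ2−h2·(2M2+M3)/6=-29/15
t_q=5/2 → seg 2, τ=1/2; S=3+-29/15·τ+-38/5·τ²+38/15·τ³=9/20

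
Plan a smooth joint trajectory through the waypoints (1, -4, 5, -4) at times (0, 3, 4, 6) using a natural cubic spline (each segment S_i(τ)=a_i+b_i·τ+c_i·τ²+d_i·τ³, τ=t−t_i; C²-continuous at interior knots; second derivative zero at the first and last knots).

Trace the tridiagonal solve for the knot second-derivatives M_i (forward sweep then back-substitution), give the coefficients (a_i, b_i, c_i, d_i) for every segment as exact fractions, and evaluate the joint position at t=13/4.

  seg 0: a=1 b=-1865/282 c=0 d=155/282
  seg 1: a=-4 b=1160/141 c=465/94 d=-1177/282
  seg 2: a=5 b=1579/282 c=-356/47 d=178/141
S(13/4) = -10223/6016

Δ: Δ0=-5/3, Δ1=9, Δ2=-9/2
row 1: diag=8, rhs=64; c'=1/8, d'=8
row 2: denom=6−1·1/8=47/8; d'=(-81−1·8)/(47/8)=-712/47
back: M2=-712/47
back: M1=8−1/8·-712/47=465/47
M: M0=0, M1=465/47, M2=-712/47, M3=0
seg 0: a=1, c=M0/2=0, d=(M1−M0)/(6·3)=155/282, b=Δ0−h0·(2M0+M1)/6=-1865/282
seg 1: a=-4, c=M1/2=465/94, d=(M2−M1)/(6·1)=-1177/282, b=Δ1−h1·(2M1+M2)/6=1160/141
seg 2: a=5, c=M2/2=-356/47, d=(M3−M2)/(6·2)=178/141, b=Δ2−h2·(2M2+M3)/6=1579/282
t_q=13/4 → seg 1, τ=1/4; S=-4+1160/141·τ+465/94·τ²+-1177/282·τ³=-10223/6016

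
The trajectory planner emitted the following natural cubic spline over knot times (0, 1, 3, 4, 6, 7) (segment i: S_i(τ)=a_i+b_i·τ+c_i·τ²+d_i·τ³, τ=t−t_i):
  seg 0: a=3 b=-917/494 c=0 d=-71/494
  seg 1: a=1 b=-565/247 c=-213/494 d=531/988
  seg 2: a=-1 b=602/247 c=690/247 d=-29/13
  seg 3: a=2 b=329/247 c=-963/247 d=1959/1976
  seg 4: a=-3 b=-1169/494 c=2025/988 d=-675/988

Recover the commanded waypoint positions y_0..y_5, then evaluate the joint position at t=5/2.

y_0=3 y_1=1 y_2=-1 y_3=2 y_4=-3 y_5=-4
S(5/2) = -12547/7904

y_0 = S_0(0) = a_0 = 3
y_1 = S_1(0) = a_1 = 1
y_2 = S_2(0) = a_2 = -1
y_3 = S_3(0) = a_3 = 2
y_4 = S_4(0) = a_4 = -3
y_5 = S_4(1) = -4
t_q=5/2 is in segment 1 (τ=3/2); S_1(τ)=-12547/7904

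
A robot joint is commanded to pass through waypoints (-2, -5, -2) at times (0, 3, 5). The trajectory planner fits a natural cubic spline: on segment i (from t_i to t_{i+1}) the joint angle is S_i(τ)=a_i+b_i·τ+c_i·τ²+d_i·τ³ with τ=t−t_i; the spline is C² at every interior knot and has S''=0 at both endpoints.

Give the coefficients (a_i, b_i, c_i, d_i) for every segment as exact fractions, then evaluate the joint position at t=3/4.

  seg 0: a=-2 b=-7/4 c=0 d=1/12
  seg 1: a=-5 b=1/2 c=3/4 d=-1/8
S(3/4) = -839/256

Δ: Δ0=-1, Δ1=3/2
row 1: diag=10, rhs=15; c'=1/5, d'=3/2
back: M1=3/2
M: M0=0, M1=3/2, M2=0
seg 0: a=-2, c=M0/2=0, d=(M1−M0)/(6·3)=1/12, b=Δ0−h0·(2M0+M1)/6=-7/4
seg 1: a=-5, c=M1/2=3/4, d=(M2−M1)/(6·2)=-1/8, b=Δ1−h1·(2M1+M2)/6=1/2
t_q=3/4 → seg 0, τ=3/4; S=-2+-7/4·τ+0·τ²+1/12·τ³=-839/256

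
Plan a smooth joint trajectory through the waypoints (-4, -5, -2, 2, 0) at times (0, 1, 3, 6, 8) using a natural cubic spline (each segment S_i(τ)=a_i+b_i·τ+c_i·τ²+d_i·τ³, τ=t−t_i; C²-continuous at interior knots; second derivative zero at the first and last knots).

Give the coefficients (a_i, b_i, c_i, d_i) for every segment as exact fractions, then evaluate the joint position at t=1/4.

Δ: Δ0=-1, Δ1=3/2, Δ2=4/3, Δ3=-1
row 1: diag=6, rhs=15; c'=1/3, d'=5/2
row 2: denom=10−2·1/3=28/3; d'=(-1−2·5/2)/(28/3)=-9/14
row 3: denom=10−3·9/28=253/28; d'=(-14−3·-9/14)/(253/28)=-338/253
back: M3=-338/253
back: M2=-9/14−9/28·-338/253=-54/253
back: M1=5/2−1/3·-54/253=1301/506
M: M0=0, M1=1301/506, M2=-54/253, M3=-338/253, M4=0
seg 0: a=-4, c=M0/2=0, d=(M1−M0)/(6·1)=1301/3036, b=Δ0−h0·(2M0+M1)/6=-4337/3036
seg 1: a=-5, c=M1/2=1301/1012, d=(M2−M1)/(6·2)=-1409/6072, b=Δ1−h1·(2M1+M2)/6=-217/1518
seg 2: a=-2, c=M2/2=-27/253, d=(M3−M2)/(6·3)=-142/2277, b=Δ2−h2·(2M2+M3)/6=1681/759
seg 3: a=2, c=M3/2=-169/253, d=(M4−M3)/(6·2)=169/1518, b=Δ3−h3·(2M3+M4)/6=-83/759
t_q=1/4 → seg 0, τ=1/4; S=-4+-4337/3036·τ+0·τ²+1301/3036·τ³=-281769/64768

  seg 0: a=-4 b=-4337/3036 c=0 d=1301/3036
  seg 1: a=-5 b=-217/1518 c=1301/1012 d=-1409/6072
  seg 2: a=-2 b=1681/759 c=-27/253 d=-142/2277
  seg 3: a=2 b=-83/759 c=-169/253 d=169/1518
S(1/4) = -281769/64768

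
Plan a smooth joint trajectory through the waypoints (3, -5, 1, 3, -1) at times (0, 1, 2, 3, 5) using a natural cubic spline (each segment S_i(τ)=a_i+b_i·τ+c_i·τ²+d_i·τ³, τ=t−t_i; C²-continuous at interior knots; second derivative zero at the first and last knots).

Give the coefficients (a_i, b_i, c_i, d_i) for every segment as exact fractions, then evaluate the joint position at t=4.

Δ: Δ0=-8, Δ1=6, Δ2=2, Δ3=-2
row 1: diag=4, rhs=84; c'=1/4, d'=21
row 2: denom=4−1·1/4=15/4; d'=(-24−1·21)/(15/4)=-12
row 3: denom=6−1·4/15=86/15; d'=(-24−1·-12)/(86/15)=-90/43
back: M3=-90/43
back: M2=-12−4/15·-90/43=-492/43
back: M1=21−1/4·-492/43=1026/43
M: M0=0, M1=1026/43, M2=-492/43, M3=-90/43, M4=0
seg 0: a=3, c=M0/2=0, d=(M1−M0)/(6·1)=171/43, b=Δ0−h0·(2M0+M1)/6=-515/43
seg 1: a=-5, c=M1/2=513/43, d=(M2−M1)/(6·1)=-253/43, b=Δ1−h1·(2M1+M2)/6=-2/43
seg 2: a=1, c=M2/2=-246/43, d=(M3−M2)/(6·1)=67/43, b=Δ2−h2·(2M2+M3)/6=265/43
seg 3: a=3, c=M3/2=-45/43, d=(M4−M3)/(6·2)=15/86, b=Δ3−h3·(2M3+M4)/6=-26/43
t_q=4 → seg 3, τ=1; S=3+-26/43·τ+-45/43·τ²+15/86·τ³=131/86

  seg 0: a=3 b=-515/43 c=0 d=171/43
  seg 1: a=-5 b=-2/43 c=513/43 d=-253/43
  seg 2: a=1 b=265/43 c=-246/43 d=67/43
  seg 3: a=3 b=-26/43 c=-45/43 d=15/86
S(4) = 131/86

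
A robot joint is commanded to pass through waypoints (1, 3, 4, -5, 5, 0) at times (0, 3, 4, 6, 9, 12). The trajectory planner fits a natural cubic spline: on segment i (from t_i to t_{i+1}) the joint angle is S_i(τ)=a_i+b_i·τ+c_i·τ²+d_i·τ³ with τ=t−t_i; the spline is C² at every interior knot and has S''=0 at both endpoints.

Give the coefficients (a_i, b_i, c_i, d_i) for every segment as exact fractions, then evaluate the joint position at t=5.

Δ: Δ0=2/3, Δ1=1, Δ2=-9/2, Δ3=10/3, Δ4=-5/3
row 1: diag=8, rhs=2; c'=1/8, d'=1/4
row 2: denom=6−1·1/8=47/8; d'=(-33−1·1/4)/(47/8)=-266/47
row 3: denom=10−2·16/47=438/47; d'=(47−2·-266/47)/(438/47)=2741/438
row 4: denom=12−3·47/146=1611/146; d'=(-30−3·2741/438)/(1611/146)=-7121/1611
back: M4=-7121/1611
back: M3=2741/438−47/146·-7121/1611=12374/1611
back: M2=-266/47−16/47·12374/1611=-13330/1611
back: M1=1/4−1/8·-13330/1611=2069/1611
M: M0=0, M1=2069/1611, M2=-13330/1611, M3=12374/1611, M4=-7121/1611, M5=0
seg 0: a=1, c=M0/2=0, d=(M1−M0)/(6·3)=2069/28998, b=Δ0−h0·(2M0+M1)/6=79/3222
seg 1: a=3, c=M1/2=2069/3222, d=(M2−M1)/(6·1)=-1711/1074, b=Δ1−h1·(2M1+M2)/6=3143/1611
seg 2: a=4, c=M2/2=-6665/1611, d=(M3−M2)/(6·2)=238/179, b=Δ2−h2·(2M2+M3)/6=-4975/3222
seg 3: a=-5, c=M3/2=6187/1611, d=(M4−M3)/(6·3)=-19495/28998, b=Δ3−h3·(2M3+M4)/6=-6887/3222
seg 4: a=5, c=M4/2=-7121/3222, d=(M5−M4)/(6·3)=7121/28998, b=Δ4−h4·(2M4+M5)/6=4436/1611
t_q=5 → seg 2, τ=1; S=4+-4975/3222·τ+-6665/1611·τ²+238/179·τ³=-1133/3222

  seg 0: a=1 b=79/3222 c=0 d=2069/28998
  seg 1: a=3 b=3143/1611 c=2069/3222 d=-1711/1074
  seg 2: a=4 b=-4975/3222 c=-6665/1611 d=238/179
  seg 3: a=-5 b=-6887/3222 c=6187/1611 d=-19495/28998
  seg 4: a=5 b=4436/1611 c=-7121/3222 d=7121/28998
S(5) = -1133/3222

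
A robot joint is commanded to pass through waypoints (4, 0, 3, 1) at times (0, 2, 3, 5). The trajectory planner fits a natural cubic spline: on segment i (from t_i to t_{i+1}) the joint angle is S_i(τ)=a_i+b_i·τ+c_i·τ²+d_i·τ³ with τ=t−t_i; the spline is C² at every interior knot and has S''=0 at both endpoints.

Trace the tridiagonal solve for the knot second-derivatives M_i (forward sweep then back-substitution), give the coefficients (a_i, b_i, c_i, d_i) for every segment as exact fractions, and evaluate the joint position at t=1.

  seg 0: a=4 b=-138/35 c=0 d=17/35
  seg 1: a=0 b=66/35 c=102/35 d=-9/5
  seg 2: a=3 b=81/35 c=-87/35 d=29/70
S(1) = 19/35

Δ: Δ0=-2, Δ1=3, Δ2=-1
row 1: diag=6, rhs=30; c'=1/6, d'=5
row 2: denom=6−1·1/6=35/6; d'=(-24−1·5)/(35/6)=-174/35
back: M2=-174/35
back: M1=5−1/6·-174/35=204/35
M: M0=0, M1=204/35, M2=-174/35, M3=0
seg 0: a=4, c=M0/2=0, d=(M1−M0)/(6·2)=17/35, b=Δ0−h0·(2M0+M1)/6=-138/35
seg 1: a=0, c=M1/2=102/35, d=(M2−M1)/(6·1)=-9/5, b=Δ1−h1·(2M1+M2)/6=66/35
seg 2: a=3, c=M2/2=-87/35, d=(M3−M2)/(6·2)=29/70, b=Δ2−h2·(2M2+M3)/6=81/35
t_q=1 → seg 0, τ=1; S=4+-138/35·τ+0·τ²+17/35·τ³=19/35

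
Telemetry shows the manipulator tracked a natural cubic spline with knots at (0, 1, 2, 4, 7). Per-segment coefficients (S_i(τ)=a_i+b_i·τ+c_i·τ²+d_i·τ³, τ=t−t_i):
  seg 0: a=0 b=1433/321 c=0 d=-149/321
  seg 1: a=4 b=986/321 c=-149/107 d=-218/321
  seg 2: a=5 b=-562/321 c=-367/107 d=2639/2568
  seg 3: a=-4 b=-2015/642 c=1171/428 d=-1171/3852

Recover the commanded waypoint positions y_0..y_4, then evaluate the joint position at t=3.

y_0=0 y_1=4 y_2=5 y_3=-4 y_4=3
S(3) = 725/856

y_0 = S_0(0) = a_0 = 0
y_1 = S_1(0) = a_1 = 4
y_2 = S_2(0) = a_2 = 5
y_3 = S_3(0) = a_3 = -4
y_4 = S_3(3) = 3
t_q=3 is in segment 2 (τ=1); S_2(τ)=725/856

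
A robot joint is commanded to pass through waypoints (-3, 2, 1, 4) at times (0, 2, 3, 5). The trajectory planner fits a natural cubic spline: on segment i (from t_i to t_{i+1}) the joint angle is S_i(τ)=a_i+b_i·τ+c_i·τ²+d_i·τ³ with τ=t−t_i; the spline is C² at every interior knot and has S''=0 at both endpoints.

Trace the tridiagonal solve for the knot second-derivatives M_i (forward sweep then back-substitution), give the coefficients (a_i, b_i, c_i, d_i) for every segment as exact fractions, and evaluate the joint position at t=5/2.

  seg 0: a=-3 b=269/70 c=0 d=-47/140
  seg 1: a=2 b=-13/70 c=-141/70 d=6/5
  seg 2: a=1 b=-43/70 c=111/70 d=-37/140
S(5/2) = 87/56

Δ: Δ0=5/2, Δ1=-1, Δ2=3/2
row 1: diag=6, rhs=-21; c'=1/6, d'=-7/2
row 2: denom=6−1·1/6=35/6; d'=(15−1·-7/2)/(35/6)=111/35
back: M2=111/35
back: M1=-7/2−1/6·111/35=-141/35
M: M0=0, M1=-141/35, M2=111/35, M3=0
seg 0: a=-3, c=M0/2=0, d=(M1−M0)/(6·2)=-47/140, b=Δ0−h0·(2M0+M1)/6=269/70
seg 1: a=2, c=M1/2=-141/70, d=(M2−M1)/(6·1)=6/5, b=Δ1−h1·(2M1+M2)/6=-13/70
seg 2: a=1, c=M2/2=111/70, d=(M3−M2)/(6·2)=-37/140, b=Δ2−h2·(2M2+M3)/6=-43/70
t_q=5/2 → seg 1, τ=1/2; S=2+-13/70·τ+-141/70·τ²+6/5·τ³=87/56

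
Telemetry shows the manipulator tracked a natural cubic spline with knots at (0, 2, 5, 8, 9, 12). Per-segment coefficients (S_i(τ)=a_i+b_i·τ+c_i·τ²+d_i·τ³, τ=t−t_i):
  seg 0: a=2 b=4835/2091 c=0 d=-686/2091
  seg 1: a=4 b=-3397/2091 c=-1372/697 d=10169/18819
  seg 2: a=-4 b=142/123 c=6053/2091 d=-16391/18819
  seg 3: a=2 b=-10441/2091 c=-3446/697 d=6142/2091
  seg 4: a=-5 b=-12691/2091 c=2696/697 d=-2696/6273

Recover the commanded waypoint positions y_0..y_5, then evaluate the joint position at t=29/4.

y_0 = S_0(0) = a_0 = 2
y_1 = S_1(0) = a_1 = 4
y_2 = S_2(0) = a_2 = -4
y_3 = S_3(0) = a_3 = 2
y_4 = S_4(0) = a_4 = -5
y_5 = S_4(3) = 0
t_q=29/4 is in segment 2 (τ=9/4); S_2(τ)=148607/44608

y_0=2 y_1=4 y_2=-4 y_3=2 y_4=-5 y_5=0
S(29/4) = 148607/44608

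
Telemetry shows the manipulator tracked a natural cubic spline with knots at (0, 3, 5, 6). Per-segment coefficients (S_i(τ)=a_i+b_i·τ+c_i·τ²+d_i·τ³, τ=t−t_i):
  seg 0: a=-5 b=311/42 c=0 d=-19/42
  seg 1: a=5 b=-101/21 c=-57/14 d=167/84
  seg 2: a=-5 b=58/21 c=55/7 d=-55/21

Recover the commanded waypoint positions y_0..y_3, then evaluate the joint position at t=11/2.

y_0 = S_0(0) = a_0 = -5
y_1 = S_1(0) = a_1 = 5
y_2 = S_2(0) = a_2 = -5
y_3 = S_2(1) = 3
t_q=11/2 is in segment 2 (τ=1/2); S_2(τ)=-111/56

y_0=-5 y_1=5 y_2=-5 y_3=3
S(11/2) = -111/56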